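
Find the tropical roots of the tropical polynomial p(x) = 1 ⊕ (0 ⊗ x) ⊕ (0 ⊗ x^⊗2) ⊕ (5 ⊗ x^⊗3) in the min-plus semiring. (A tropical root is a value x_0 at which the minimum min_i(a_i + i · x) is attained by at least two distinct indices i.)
Roots: {-5, 0, 1}

Each tropical root is a break point of the lower envelope of the lines y = a_i + i · x (there are 4 lines, with slopes 0, 1, ..., 3). Only the lines that attain the minimum somewhere contribute to roots; other lines are dominated. Here the surviving (envelope) indices are i = 3, i = 2, i = 1, i = 0.
Intersections between consecutive envelope lines give the roots: for adjacent envelope indices i < j the intersection is x = (a_i − a_j) / (j − i). Reading off the sorted break points: {-5, 0, 1}.
Verification: at each break x_0, at least two indices attain the minimum of min_i(a_i + i · x_0).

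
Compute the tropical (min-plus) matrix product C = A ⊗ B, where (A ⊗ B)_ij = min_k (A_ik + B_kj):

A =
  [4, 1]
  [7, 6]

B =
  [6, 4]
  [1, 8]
A ⊗ B =
  [2, 8]
  [7, 11]

Apply the min-plus product entry-by-entry:
  C[0][0] = min over k of (A[0][0] + B[0][0] = 4 + 6 = 10, A[0][1] + B[1][0] = 1 + 1 = 2) = 2 (attained at k = 1)
  C[0][1] = min over k of (A[0][0] + B[0][1] = 4 + 4 = 8, A[0][1] + B[1][1] = 1 + 8 = 9) = 8 (attained at k = 0)
  C[1][0] = min over k of (A[1][0] + B[0][0] = 7 + 6 = 13, A[1][1] + B[1][0] = 6 + 1 = 7) = 7 (attained at k = 1)
  C[1][1] = min over k of (A[1][0] + B[0][1] = 7 + 4 = 11, A[1][1] + B[1][1] = 6 + 8 = 14) = 11 (attained at k = 0)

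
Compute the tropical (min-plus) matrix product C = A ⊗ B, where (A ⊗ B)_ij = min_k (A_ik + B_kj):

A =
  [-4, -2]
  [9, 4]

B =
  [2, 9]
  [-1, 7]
A ⊗ B =
  [-3, 5]
  [3, 11]

Apply the min-plus product entry-by-entry:
  C[0][0] = min over k of (A[0][0] + B[0][0] = -4 + 2 = -2, A[0][1] + B[1][0] = -2 + -1 = -3) = -3 (attained at k = 1)
  C[0][1] = min over k of (A[0][0] + B[0][1] = -4 + 9 = 5, A[0][1] + B[1][1] = -2 + 7 = 5) = 5 (attained at k = 0)
  C[1][0] = min over k of (A[1][0] + B[0][0] = 9 + 2 = 11, A[1][1] + B[1][0] = 4 + -1 = 3) = 3 (attained at k = 1)
  C[1][1] = min over k of (A[1][0] + B[0][1] = 9 + 9 = 18, A[1][1] + B[1][1] = 4 + 7 = 11) = 11 (attained at k = 1)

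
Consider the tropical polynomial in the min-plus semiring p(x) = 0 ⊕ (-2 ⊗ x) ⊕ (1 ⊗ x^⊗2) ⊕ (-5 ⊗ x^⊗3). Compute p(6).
p(6) = 0

A tropical monomial a ⊗ x^⊗i evaluates to a + i · x. Evaluating each term at x = 6:
  Term 0 contributes 0 + 0 · 6 = 0
  Term 1 contributes -2 + 1 · 6 = 4
  Term 2 contributes 1 + 2 · 6 = 13
  Term 3 contributes -5 + 3 · 6 = 13
p(6) = ⊕ of these = min[0, 4, 13, 13] = 0.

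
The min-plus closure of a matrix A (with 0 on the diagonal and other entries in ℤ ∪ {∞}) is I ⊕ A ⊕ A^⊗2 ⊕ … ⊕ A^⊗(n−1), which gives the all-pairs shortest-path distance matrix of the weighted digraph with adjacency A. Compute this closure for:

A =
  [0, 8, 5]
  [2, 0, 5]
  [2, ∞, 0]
Closure =
  [0, 8, 5]
  [2, 0, 5]
  [2, 10, 0]

This is the Floyd-Warshall all-pairs shortest-path computation. For each intermediate vertex k = 0, 1, …, 2, update dist[i][j] ← min(dist[i][j], dist[i][k] + dist[k][j]). The final matrix gives, for each (i, j), the minimum total weight of any directed path from i to j (possibly empty when i = j).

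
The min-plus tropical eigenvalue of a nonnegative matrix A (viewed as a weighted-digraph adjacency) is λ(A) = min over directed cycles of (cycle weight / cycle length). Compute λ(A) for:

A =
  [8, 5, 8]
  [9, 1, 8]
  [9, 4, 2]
λ(A) = 1

Enumerate directed cycles and compute their means (weight / length). Sample:
  cycle 0 → 0: weight = 8, length = 1, mean = 8/1 ≈ 8.000
  cycle 1 → 1: weight = 1, length = 1, mean = 1/1 ≈ 1.000
  cycle 2 → 2: weight = 2, length = 1, mean = 2/1 ≈ 2.000
  cycle 0 → 1 → 0: weight = 14, length = 2, mean = 14/2 ≈ 7.000
  cycle 0 → 2 → 0: weight = 17, length = 2, mean = 17/2 ≈ 8.500
  cycle 1 → 0 → 1: weight = 14, length = 2, mean = 14/2 ≈ 7.000
Minimum mean = 1.000, attained e.g. along the cycle 1 → 1 with weight 1 and length 1. So λ(A) = 1/1 = 1.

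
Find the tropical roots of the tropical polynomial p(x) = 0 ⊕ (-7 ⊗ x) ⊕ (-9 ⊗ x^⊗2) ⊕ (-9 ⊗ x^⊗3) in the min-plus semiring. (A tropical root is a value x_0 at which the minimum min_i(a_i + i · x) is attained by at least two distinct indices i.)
Roots: {0, 2, 7}

Each tropical root is a break point of the lower envelope of the lines y = a_i + i · x (there are 4 lines, with slopes 0, 1, ..., 3). Only the lines that attain the minimum somewhere contribute to roots; other lines are dominated. Here the surviving (envelope) indices are i = 3, i = 2, i = 1, i = 0.
Intersections between consecutive envelope lines give the roots: for adjacent envelope indices i < j the intersection is x = (a_i − a_j) / (j − i). Reading off the sorted break points: {0, 2, 7}.
Verification: at each break x_0, at least two indices attain the minimum of min_i(a_i + i · x_0).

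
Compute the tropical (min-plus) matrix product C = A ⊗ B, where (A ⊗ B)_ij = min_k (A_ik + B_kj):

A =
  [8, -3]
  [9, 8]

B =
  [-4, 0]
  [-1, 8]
A ⊗ B =
  [-4, 5]
  [5, 9]

Apply the min-plus product entry-by-entry:
  C[0][0] = min over k of (A[0][0] + B[0][0] = 8 + -4 = 4, A[0][1] + B[1][0] = -3 + -1 = -4) = -4 (attained at k = 1)
  C[0][1] = min over k of (A[0][0] + B[0][1] = 8 + 0 = 8, A[0][1] + B[1][1] = -3 + 8 = 5) = 5 (attained at k = 1)
  C[1][0] = min over k of (A[1][0] + B[0][0] = 9 + -4 = 5, A[1][1] + B[1][0] = 8 + -1 = 7) = 5 (attained at k = 0)
  C[1][1] = min over k of (A[1][0] + B[0][1] = 9 + 0 = 9, A[1][1] + B[1][1] = 8 + 8 = 16) = 9 (attained at k = 0)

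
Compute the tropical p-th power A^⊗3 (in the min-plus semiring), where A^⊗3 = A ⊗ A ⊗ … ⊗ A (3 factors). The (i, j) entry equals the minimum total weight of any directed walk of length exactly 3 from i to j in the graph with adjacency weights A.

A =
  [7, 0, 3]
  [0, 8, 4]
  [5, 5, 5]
A^⊗3 =
  [7, 0, 3]
  [0, 7, 4]
  [5, 5, 8]

Each entry (A^⊗3)_ij equals the minimum over all length-3 walks i = v_0 → v_1 → … → v_3 = j of Σ_t A[v_t][v_{t+1}]. For example, for (i, j) = (0, 2) we minimise over 9 possible intermediate vertex sequences; the minimum is 3, attained along the walk 0 → 1 → 0 → 2.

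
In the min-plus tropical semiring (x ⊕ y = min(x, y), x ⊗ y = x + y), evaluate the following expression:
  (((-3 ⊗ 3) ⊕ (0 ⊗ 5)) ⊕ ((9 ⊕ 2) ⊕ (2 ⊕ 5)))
(((-3 ⊗ 3) ⊕ (0 ⊗ 5)) ⊕ ((9 ⊕ 2) ⊕ (2 ⊕ 5))) = 0

Expand innermost to outermost. Recall ⊕ takes the minimum of its arguments and ⊗ takes their sum. Working out the expression (((-3 ⊗ 3) ⊕ (0 ⊗ 5)) ⊕ ((9 ⊕ 2) ⊕ (2 ⊕ 5))) gives 0.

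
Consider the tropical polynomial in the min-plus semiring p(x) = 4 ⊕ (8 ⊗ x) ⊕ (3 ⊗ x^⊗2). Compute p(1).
p(1) = 4

A tropical monomial a ⊗ x^⊗i evaluates to a + i · x. Evaluating each term at x = 1:
  Term 0 contributes 4 + 0 · 1 = 4
  Term 1 contributes 8 + 1 · 1 = 9
  Term 2 contributes 3 + 2 · 1 = 5
p(1) = ⊕ of these = min[4, 9, 5] = 4.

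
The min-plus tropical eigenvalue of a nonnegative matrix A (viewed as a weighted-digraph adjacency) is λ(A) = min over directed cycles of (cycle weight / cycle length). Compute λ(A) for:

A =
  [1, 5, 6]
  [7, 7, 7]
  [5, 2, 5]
λ(A) = 1

Enumerate directed cycles and compute their means (weight / length). Sample:
  cycle 0 → 0: weight = 1, length = 1, mean = 1/1 ≈ 1.000
  cycle 1 → 1: weight = 7, length = 1, mean = 7/1 ≈ 7.000
  cycle 2 → 2: weight = 5, length = 1, mean = 5/1 ≈ 5.000
  cycle 0 → 1 → 0: weight = 12, length = 2, mean = 12/2 ≈ 6.000
  cycle 0 → 2 → 0: weight = 11, length = 2, mean = 11/2 ≈ 5.500
  cycle 1 → 0 → 1: weight = 12, length = 2, mean = 12/2 ≈ 6.000
Minimum mean = 1.000, attained e.g. along the cycle 0 → 0 with weight 1 and length 1. So λ(A) = 1/1 = 1.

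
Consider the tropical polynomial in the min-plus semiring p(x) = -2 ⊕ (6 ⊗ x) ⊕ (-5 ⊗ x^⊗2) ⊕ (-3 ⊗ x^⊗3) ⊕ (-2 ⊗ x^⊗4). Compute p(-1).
p(-1) = -7

A tropical monomial a ⊗ x^⊗i evaluates to a + i · x. Evaluating each term at x = -1:
  Term 0 contributes -2 + 0 · -1 = -2
  Term 1 contributes 6 + 1 · -1 = 5
  Term 2 contributes -5 + 2 · -1 = -7
  Term 3 contributes -3 + 3 · -1 = -6
  Term 4 contributes -2 + 4 · -1 = -6
p(-1) = ⊕ of these = min[-2, 5, -7, -6, -6] = -7.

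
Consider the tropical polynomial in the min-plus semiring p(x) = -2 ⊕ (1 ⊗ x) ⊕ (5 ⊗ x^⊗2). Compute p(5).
p(5) = -2

A tropical monomial a ⊗ x^⊗i evaluates to a + i · x. Evaluating each term at x = 5:
  Term 0 contributes -2 + 0 · 5 = -2
  Term 1 contributes 1 + 1 · 5 = 6
  Term 2 contributes 5 + 2 · 5 = 15
p(5) = ⊕ of these = min[-2, 6, 15] = -2.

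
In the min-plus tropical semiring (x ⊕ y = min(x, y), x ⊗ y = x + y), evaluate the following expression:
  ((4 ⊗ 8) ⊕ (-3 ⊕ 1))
((4 ⊗ 8) ⊕ (-3 ⊕ 1)) = -3

Expand innermost to outermost. Recall ⊕ takes the minimum of its arguments and ⊗ takes their sum. Working out the expression ((4 ⊗ 8) ⊕ (-3 ⊕ 1)) gives -3.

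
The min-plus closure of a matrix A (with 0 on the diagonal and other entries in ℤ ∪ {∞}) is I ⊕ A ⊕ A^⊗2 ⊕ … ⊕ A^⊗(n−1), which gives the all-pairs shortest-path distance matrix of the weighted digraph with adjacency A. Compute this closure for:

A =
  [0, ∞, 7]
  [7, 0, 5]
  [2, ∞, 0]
Closure =
  [0, ∞, 7]
  [7, 0, 5]
  [2, ∞, 0]

This is the Floyd-Warshall all-pairs shortest-path computation. For each intermediate vertex k = 0, 1, …, 2, update dist[i][j] ← min(dist[i][j], dist[i][k] + dist[k][j]). The final matrix gives, for each (i, j), the minimum total weight of any directed path from i to j (possibly empty when i = j).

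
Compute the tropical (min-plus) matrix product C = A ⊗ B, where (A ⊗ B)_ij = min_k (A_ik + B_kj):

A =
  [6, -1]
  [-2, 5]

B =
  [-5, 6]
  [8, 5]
A ⊗ B =
  [1, 4]
  [-7, 4]

Apply the min-plus product entry-by-entry:
  C[0][0] = min over k of (A[0][0] + B[0][0] = 6 + -5 = 1, A[0][1] + B[1][0] = -1 + 8 = 7) = 1 (attained at k = 0)
  C[0][1] = min over k of (A[0][0] + B[0][1] = 6 + 6 = 12, A[0][1] + B[1][1] = -1 + 5 = 4) = 4 (attained at k = 1)
  C[1][0] = min over k of (A[1][0] + B[0][0] = -2 + -5 = -7, A[1][1] + B[1][0] = 5 + 8 = 13) = -7 (attained at k = 0)
  C[1][1] = min over k of (A[1][0] + B[0][1] = -2 + 6 = 4, A[1][1] + B[1][1] = 5 + 5 = 10) = 4 (attained at k = 0)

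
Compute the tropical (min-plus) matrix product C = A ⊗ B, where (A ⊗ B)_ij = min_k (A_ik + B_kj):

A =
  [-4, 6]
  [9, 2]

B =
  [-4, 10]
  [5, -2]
A ⊗ B =
  [-8, 4]
  [5, 0]

Apply the min-plus product entry-by-entry:
  C[0][0] = min over k of (A[0][0] + B[0][0] = -4 + -4 = -8, A[0][1] + B[1][0] = 6 + 5 = 11) = -8 (attained at k = 0)
  C[0][1] = min over k of (A[0][0] + B[0][1] = -4 + 10 = 6, A[0][1] + B[1][1] = 6 + -2 = 4) = 4 (attained at k = 1)
  C[1][0] = min over k of (A[1][0] + B[0][0] = 9 + -4 = 5, A[1][1] + B[1][0] = 2 + 5 = 7) = 5 (attained at k = 0)
  C[1][1] = min over k of (A[1][0] + B[0][1] = 9 + 10 = 19, A[1][1] + B[1][1] = 2 + -2 = 0) = 0 (attained at k = 1)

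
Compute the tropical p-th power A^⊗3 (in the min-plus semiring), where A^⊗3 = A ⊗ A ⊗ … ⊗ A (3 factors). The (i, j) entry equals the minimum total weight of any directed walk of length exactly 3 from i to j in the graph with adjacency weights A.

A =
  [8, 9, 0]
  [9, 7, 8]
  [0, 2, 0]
A^⊗3 =
  [0, 2, 0]
  [8, 10, 8]
  [0, 2, 0]

Each entry (A^⊗3)_ij equals the minimum over all length-3 walks i = v_0 → v_1 → … → v_3 = j of Σ_t A[v_t][v_{t+1}]. For example, for (i, j) = (0, 2) we minimise over 9 possible intermediate vertex sequences; the minimum is 0, attained along the walk 0 → 2 → 0 → 2.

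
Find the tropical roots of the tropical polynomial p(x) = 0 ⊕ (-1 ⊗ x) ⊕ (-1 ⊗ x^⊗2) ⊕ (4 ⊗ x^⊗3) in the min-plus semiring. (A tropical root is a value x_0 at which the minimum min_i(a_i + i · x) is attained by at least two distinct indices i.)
Roots: {-5, 0, 1}

Each tropical root is a break point of the lower envelope of the lines y = a_i + i · x (there are 4 lines, with slopes 0, 1, ..., 3). Only the lines that attain the minimum somewhere contribute to roots; other lines are dominated. Here the surviving (envelope) indices are i = 3, i = 2, i = 1, i = 0.
Intersections between consecutive envelope lines give the roots: for adjacent envelope indices i < j the intersection is x = (a_i − a_j) / (j − i). Reading off the sorted break points: {-5, 0, 1}.
Verification: at each break x_0, at least two indices attain the minimum of min_i(a_i + i · x_0).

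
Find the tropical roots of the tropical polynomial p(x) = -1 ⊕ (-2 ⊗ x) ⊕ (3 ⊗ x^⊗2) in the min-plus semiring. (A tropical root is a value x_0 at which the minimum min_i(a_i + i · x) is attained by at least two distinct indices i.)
Roots: {-5, 1}

Each tropical root is a break point of the lower envelope of the lines y = a_i + i · x (there are 3 lines, with slopes 0, 1, ..., 2). Only the lines that attain the minimum somewhere contribute to roots; other lines are dominated. Here the surviving (envelope) indices are i = 2, i = 1, i = 0.
Intersections between consecutive envelope lines give the roots: for adjacent envelope indices i < j the intersection is x = (a_i − a_j) / (j − i). Reading off the sorted break points: {-5, 1}.
Verification: at each break x_0, at least two indices attain the minimum of min_i(a_i + i · x_0).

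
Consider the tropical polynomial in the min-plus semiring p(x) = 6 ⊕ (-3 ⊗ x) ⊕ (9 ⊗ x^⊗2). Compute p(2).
p(2) = -1

A tropical monomial a ⊗ x^⊗i evaluates to a + i · x. Evaluating each term at x = 2:
  Term 0 contributes 6 + 0 · 2 = 6
  Term 1 contributes -3 + 1 · 2 = -1
  Term 2 contributes 9 + 2 · 2 = 13
p(2) = ⊕ of these = min[6, -1, 13] = -1.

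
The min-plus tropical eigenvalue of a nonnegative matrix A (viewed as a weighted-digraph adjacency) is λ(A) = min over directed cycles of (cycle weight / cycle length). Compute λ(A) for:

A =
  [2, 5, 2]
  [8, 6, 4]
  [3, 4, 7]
λ(A) = 2

Enumerate directed cycles and compute their means (weight / length). Sample:
  cycle 0 → 0: weight = 2, length = 1, mean = 2/1 ≈ 2.000
  cycle 1 → 1: weight = 6, length = 1, mean = 6/1 ≈ 6.000
  cycle 2 → 2: weight = 7, length = 1, mean = 7/1 ≈ 7.000
  cycle 0 → 1 → 0: weight = 13, length = 2, mean = 13/2 ≈ 6.500
  cycle 0 → 2 → 0: weight = 5, length = 2, mean = 5/2 ≈ 2.500
  cycle 1 → 0 → 1: weight = 13, length = 2, mean = 13/2 ≈ 6.500
Minimum mean = 2.000, attained e.g. along the cycle 0 → 0 with weight 2 and length 1. So λ(A) = 2/1 = 2.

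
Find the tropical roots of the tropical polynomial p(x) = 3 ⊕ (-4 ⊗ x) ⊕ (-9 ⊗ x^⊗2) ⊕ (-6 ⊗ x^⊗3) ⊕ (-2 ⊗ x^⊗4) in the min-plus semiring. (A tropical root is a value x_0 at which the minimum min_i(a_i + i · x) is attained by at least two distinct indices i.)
Roots: {-4, -3, 5, 7}

Each tropical root is a break point of the lower envelope of the lines y = a_i + i · x (there are 5 lines, with slopes 0, 1, ..., 4). Only the lines that attain the minimum somewhere contribute to roots; other lines are dominated. Here the surviving (envelope) indices are i = 4, i = 3, i = 2, i = 1, i = 0.
Intersections between consecutive envelope lines give the roots: for adjacent envelope indices i < j the intersection is x = (a_i − a_j) / (j − i). Reading off the sorted break points: {-4, -3, 5, 7}.
Verification: at each break x_0, at least two indices attain the minimum of min_i(a_i + i · x_0).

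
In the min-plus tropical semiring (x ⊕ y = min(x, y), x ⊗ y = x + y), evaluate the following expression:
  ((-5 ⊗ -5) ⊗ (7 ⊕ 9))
((-5 ⊗ -5) ⊗ (7 ⊕ 9)) = -3

Expand innermost to outermost. Recall ⊕ takes the minimum of its arguments and ⊗ takes their sum. Working out the expression ((-5 ⊗ -5) ⊗ (7 ⊕ 9)) gives -3.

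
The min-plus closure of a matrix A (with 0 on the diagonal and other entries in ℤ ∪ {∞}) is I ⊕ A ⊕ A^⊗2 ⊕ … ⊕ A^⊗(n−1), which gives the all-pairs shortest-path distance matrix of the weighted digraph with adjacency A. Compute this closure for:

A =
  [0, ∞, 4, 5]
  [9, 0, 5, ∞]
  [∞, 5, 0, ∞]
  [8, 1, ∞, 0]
Closure =
  [0, 6, 4, 5]
  [9, 0, 5, 14]
  [14, 5, 0, 19]
  [8, 1, 6, 0]

This is the Floyd-Warshall all-pairs shortest-path computation. For each intermediate vertex k = 0, 1, …, 3, update dist[i][j] ← min(dist[i][j], dist[i][k] + dist[k][j]). The final matrix gives, for each (i, j), the minimum total weight of any directed path from i to j (possibly empty when i = j).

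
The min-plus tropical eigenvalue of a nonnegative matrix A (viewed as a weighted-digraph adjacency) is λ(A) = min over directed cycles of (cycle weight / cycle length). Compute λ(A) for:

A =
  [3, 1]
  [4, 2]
λ(A) = 2

Enumerate directed cycles and compute their means (weight / length). Sample:
  cycle 0 → 0: weight = 3, length = 1, mean = 3/1 ≈ 3.000
  cycle 1 → 1: weight = 2, length = 1, mean = 2/1 ≈ 2.000
  cycle 0 → 1 → 0: weight = 5, length = 2, mean = 5/2 ≈ 2.500
  cycle 1 → 0 → 1: weight = 5, length = 2, mean = 5/2 ≈ 2.500
Minimum mean = 2.000, attained e.g. along the cycle 1 → 1 with weight 2 and length 1. So λ(A) = 2/1 = 2.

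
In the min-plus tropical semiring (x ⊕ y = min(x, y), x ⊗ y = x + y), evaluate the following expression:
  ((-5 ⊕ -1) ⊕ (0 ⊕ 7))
((-5 ⊕ -1) ⊕ (0 ⊕ 7)) = -5

Expand innermost to outermost. Recall ⊕ takes the minimum of its arguments and ⊗ takes their sum. Working out the expression ((-5 ⊕ -1) ⊕ (0 ⊕ 7)) gives -5.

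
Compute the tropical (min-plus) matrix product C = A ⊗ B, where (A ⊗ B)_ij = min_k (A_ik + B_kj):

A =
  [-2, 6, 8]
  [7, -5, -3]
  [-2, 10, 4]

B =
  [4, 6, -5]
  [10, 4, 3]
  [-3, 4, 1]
A ⊗ B =
  [2, 4, -7]
  [-6, -1, -2]
  [1, 4, -7]

Apply the min-plus product entry-by-entry:
  C[0][0] = min over k of (A[0][0] + B[0][0] = -2 + 4 = 2, A[0][1] + B[1][0] = 6 + 10 = 16, A[0][2] + B[2][0] = 8 + -3 = 5) = 2 (attained at k = 0)
  C[0][1] = min over k of (A[0][0] + B[0][1] = -2 + 6 = 4, A[0][1] + B[1][1] = 6 + 4 = 10, A[0][2] + B[2][1] = 8 + 4 = 12) = 4 (attained at k = 0)
  C[0][2] = min over k of (A[0][0] + B[0][2] = -2 + -5 = -7, A[0][1] + B[1][2] = 6 + 3 = 9, A[0][2] + B[2][2] = 8 + 1 = 9) = -7 (attained at k = 0)
  C[1][0] = min over k of (A[1][0] + B[0][0] = 7 + 4 = 11, A[1][1] + B[1][0] = -5 + 10 = 5, A[1][2] + B[2][0] = -3 + -3 = -6) = -6 (attained at k = 2)
  C[1][1] = min over k of (A[1][0] + B[0][1] = 7 + 6 = 13, A[1][1] + B[1][1] = -5 + 4 = -1, A[1][2] + B[2][1] = -3 + 4 = 1) = -1 (attained at k = 1)
  C[1][2] = min over k of (A[1][0] + B[0][2] = 7 + -5 = 2, A[1][1] + B[1][2] = -5 + 3 = -2, A[1][2] + B[2][2] = -3 + 1 = -2) = -2 (attained at k = 1)
  C[2][0] = min over k of (A[2][0] + B[0][0] = -2 + 4 = 2, A[2][1] + B[1][0] = 10 + 10 = 20, A[2][2] + B[2][0] = 4 + -3 = 1) = 1 (attained at k = 2)
  C[2][1] = min over k of (A[2][0] + B[0][1] = -2 + 6 = 4, A[2][1] + B[1][1] = 10 + 4 = 14, A[2][2] + B[2][1] = 4 + 4 = 8) = 4 (attained at k = 0)
  C[2][2] = min over k of (A[2][0] + B[0][2] = -2 + -5 = -7, A[2][1] + B[1][2] = 10 + 3 = 13, A[2][2] + B[2][2] = 4 + 1 = 5) = -7 (attained at k = 0)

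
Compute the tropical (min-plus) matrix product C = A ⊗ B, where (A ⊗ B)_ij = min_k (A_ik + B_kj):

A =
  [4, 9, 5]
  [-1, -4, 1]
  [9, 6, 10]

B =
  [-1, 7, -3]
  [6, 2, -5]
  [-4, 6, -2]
A ⊗ B =
  [1, 11, 1]
  [-3, -2, -9]
  [6, 8, 1]

Apply the min-plus product entry-by-entry:
  C[0][0] = min over k of (A[0][0] + B[0][0] = 4 + -1 = 3, A[0][1] + B[1][0] = 9 + 6 = 15, A[0][2] + B[2][0] = 5 + -4 = 1) = 1 (attained at k = 2)
  C[0][1] = min over k of (A[0][0] + B[0][1] = 4 + 7 = 11, A[0][1] + B[1][1] = 9 + 2 = 11, A[0][2] + B[2][1] = 5 + 6 = 11) = 11 (attained at k = 0)
  C[0][2] = min over k of (A[0][0] + B[0][2] = 4 + -3 = 1, A[0][1] + B[1][2] = 9 + -5 = 4, A[0][2] + B[2][2] = 5 + -2 = 3) = 1 (attained at k = 0)
  C[1][0] = min over k of (A[1][0] + B[0][0] = -1 + -1 = -2, A[1][1] + B[1][0] = -4 + 6 = 2, A[1][2] + B[2][0] = 1 + -4 = -3) = -3 (attained at k = 2)
  C[1][1] = min over k of (A[1][0] + B[0][1] = -1 + 7 = 6, A[1][1] + B[1][1] = -4 + 2 = -2, A[1][2] + B[2][1] = 1 + 6 = 7) = -2 (attained at k = 1)
  C[1][2] = min over k of (A[1][0] + B[0][2] = -1 + -3 = -4, A[1][1] + B[1][2] = -4 + -5 = -9, A[1][2] + B[2][2] = 1 + -2 = -1) = -9 (attained at k = 1)
  C[2][0] = min over k of (A[2][0] + B[0][0] = 9 + -1 = 8, A[2][1] + B[1][0] = 6 + 6 = 12, A[2][2] + B[2][0] = 10 + -4 = 6) = 6 (attained at k = 2)
  C[2][1] = min over k of (A[2][0] + B[0][1] = 9 + 7 = 16, A[2][1] + B[1][1] = 6 + 2 = 8, A[2][2] + B[2][1] = 10 + 6 = 16) = 8 (attained at k = 1)
  C[2][2] = min over k of (A[2][0] + B[0][2] = 9 + -3 = 6, A[2][1] + B[1][2] = 6 + -5 = 1, A[2][2] + B[2][2] = 10 + -2 = 8) = 1 (attained at k = 1)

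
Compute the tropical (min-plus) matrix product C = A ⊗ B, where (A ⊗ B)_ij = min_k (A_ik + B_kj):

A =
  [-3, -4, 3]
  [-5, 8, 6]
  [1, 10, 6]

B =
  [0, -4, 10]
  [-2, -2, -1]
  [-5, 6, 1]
A ⊗ B =
  [-6, -7, -5]
  [-5, -9, 5]
  [1, -3, 7]

Apply the min-plus product entry-by-entry:
  C[0][0] = min over k of (A[0][0] + B[0][0] = -3 + 0 = -3, A[0][1] + B[1][0] = -4 + -2 = -6, A[0][2] + B[2][0] = 3 + -5 = -2) = -6 (attained at k = 1)
  C[0][1] = min over k of (A[0][0] + B[0][1] = -3 + -4 = -7, A[0][1] + B[1][1] = -4 + -2 = -6, A[0][2] + B[2][1] = 3 + 6 = 9) = -7 (attained at k = 0)
  C[0][2] = min over k of (A[0][0] + B[0][2] = -3 + 10 = 7, A[0][1] + B[1][2] = -4 + -1 = -5, A[0][2] + B[2][2] = 3 + 1 = 4) = -5 (attained at k = 1)
  C[1][0] = min over k of (A[1][0] + B[0][0] = -5 + 0 = -5, A[1][1] + B[1][0] = 8 + -2 = 6, A[1][2] + B[2][0] = 6 + -5 = 1) = -5 (attained at k = 0)
  C[1][1] = min over k of (A[1][0] + B[0][1] = -5 + -4 = -9, A[1][1] + B[1][1] = 8 + -2 = 6, A[1][2] + B[2][1] = 6 + 6 = 12) = -9 (attained at k = 0)
  C[1][2] = min over k of (A[1][0] + B[0][2] = -5 + 10 = 5, A[1][1] + B[1][2] = 8 + -1 = 7, A[1][2] + B[2][2] = 6 + 1 = 7) = 5 (attained at k = 0)
  C[2][0] = min over k of (A[2][0] + B[0][0] = 1 + 0 = 1, A[2][1] + B[1][0] = 10 + -2 = 8, A[2][2] + B[2][0] = 6 + -5 = 1) = 1 (attained at k = 0)
  C[2][1] = min over k of (A[2][0] + B[0][1] = 1 + -4 = -3, A[2][1] + B[1][1] = 10 + -2 = 8, A[2][2] + B[2][1] = 6 + 6 = 12) = -3 (attained at k = 0)
  C[2][2] = min over k of (A[2][0] + B[0][2] = 1 + 10 = 11, A[2][1] + B[1][2] = 10 + -1 = 9, A[2][2] + B[2][2] = 6 + 1 = 7) = 7 (attained at k = 2)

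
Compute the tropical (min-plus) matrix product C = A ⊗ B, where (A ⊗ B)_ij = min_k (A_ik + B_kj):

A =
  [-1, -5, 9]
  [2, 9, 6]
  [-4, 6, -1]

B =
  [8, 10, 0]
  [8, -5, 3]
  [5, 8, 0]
A ⊗ B =
  [3, -10, -2]
  [10, 4, 2]
  [4, 1, -4]

Apply the min-plus product entry-by-entry:
  C[0][0] = min over k of (A[0][0] + B[0][0] = -1 + 8 = 7, A[0][1] + B[1][0] = -5 + 8 = 3, A[0][2] + B[2][0] = 9 + 5 = 14) = 3 (attained at k = 1)
  C[0][1] = min over k of (A[0][0] + B[0][1] = -1 + 10 = 9, A[0][1] + B[1][1] = -5 + -5 = -10, A[0][2] + B[2][1] = 9 + 8 = 17) = -10 (attained at k = 1)
  C[0][2] = min over k of (A[0][0] + B[0][2] = -1 + 0 = -1, A[0][1] + B[1][2] = -5 + 3 = -2, A[0][2] + B[2][2] = 9 + 0 = 9) = -2 (attained at k = 1)
  C[1][0] = min over k of (A[1][0] + B[0][0] = 2 + 8 = 10, A[1][1] + B[1][0] = 9 + 8 = 17, A[1][2] + B[2][0] = 6 + 5 = 11) = 10 (attained at k = 0)
  C[1][1] = min over k of (A[1][0] + B[0][1] = 2 + 10 = 12, A[1][1] + B[1][1] = 9 + -5 = 4, A[1][2] + B[2][1] = 6 + 8 = 14) = 4 (attained at k = 1)
  C[1][2] = min over k of (A[1][0] + B[0][2] = 2 + 0 = 2, A[1][1] + B[1][2] = 9 + 3 = 12, A[1][2] + B[2][2] = 6 + 0 = 6) = 2 (attained at k = 0)
  C[2][0] = min over k of (A[2][0] + B[0][0] = -4 + 8 = 4, A[2][1] + B[1][0] = 6 + 8 = 14, A[2][2] + B[2][0] = -1 + 5 = 4) = 4 (attained at k = 0)
  C[2][1] = min over k of (A[2][0] + B[0][1] = -4 + 10 = 6, A[2][1] + B[1][1] = 6 + -5 = 1, A[2][2] + B[2][1] = -1 + 8 = 7) = 1 (attained at k = 1)
  C[2][2] = min over k of (A[2][0] + B[0][2] = -4 + 0 = -4, A[2][1] + B[1][2] = 6 + 3 = 9, A[2][2] + B[2][2] = -1 + 0 = -1) = -4 (attained at k = 0)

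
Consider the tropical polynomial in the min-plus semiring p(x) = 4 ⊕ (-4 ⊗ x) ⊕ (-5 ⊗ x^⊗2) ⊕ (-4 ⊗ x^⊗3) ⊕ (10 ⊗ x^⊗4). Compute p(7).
p(7) = 3

A tropical monomial a ⊗ x^⊗i evaluates to a + i · x. Evaluating each term at x = 7:
  Term 0 contributes 4 + 0 · 7 = 4
  Term 1 contributes -4 + 1 · 7 = 3
  Term 2 contributes -5 + 2 · 7 = 9
  Term 3 contributes -4 + 3 · 7 = 17
  Term 4 contributes 10 + 4 · 7 = 38
p(7) = ⊕ of these = min[4, 3, 9, 17, 38] = 3.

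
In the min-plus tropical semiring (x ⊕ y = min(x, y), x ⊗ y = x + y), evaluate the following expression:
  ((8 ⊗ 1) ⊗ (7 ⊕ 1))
((8 ⊗ 1) ⊗ (7 ⊕ 1)) = 10

Expand innermost to outermost. Recall ⊕ takes the minimum of its arguments and ⊗ takes their sum. Working out the expression ((8 ⊗ 1) ⊗ (7 ⊕ 1)) gives 10.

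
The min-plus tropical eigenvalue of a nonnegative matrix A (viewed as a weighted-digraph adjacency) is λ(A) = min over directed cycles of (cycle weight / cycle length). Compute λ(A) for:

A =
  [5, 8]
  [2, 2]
λ(A) = 2

Enumerate directed cycles and compute their means (weight / length). Sample:
  cycle 0 → 0: weight = 5, length = 1, mean = 5/1 ≈ 5.000
  cycle 1 → 1: weight = 2, length = 1, mean = 2/1 ≈ 2.000
  cycle 0 → 1 → 0: weight = 10, length = 2, mean = 10/2 ≈ 5.000
  cycle 1 → 0 → 1: weight = 10, length = 2, mean = 10/2 ≈ 5.000
Minimum mean = 2.000, attained e.g. along the cycle 1 → 1 with weight 2 and length 1. So λ(A) = 2/1 = 2.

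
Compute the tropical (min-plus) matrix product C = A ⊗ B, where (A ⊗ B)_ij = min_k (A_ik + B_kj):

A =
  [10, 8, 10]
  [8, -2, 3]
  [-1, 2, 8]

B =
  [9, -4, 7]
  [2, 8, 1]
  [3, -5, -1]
A ⊗ B =
  [10, 5, 9]
  [0, -2, -1]
  [4, -5, 3]

Apply the min-plus product entry-by-entry:
  C[0][0] = min over k of (A[0][0] + B[0][0] = 10 + 9 = 19, A[0][1] + B[1][0] = 8 + 2 = 10, A[0][2] + B[2][0] = 10 + 3 = 13) = 10 (attained at k = 1)
  C[0][1] = min over k of (A[0][0] + B[0][1] = 10 + -4 = 6, A[0][1] + B[1][1] = 8 + 8 = 16, A[0][2] + B[2][1] = 10 + -5 = 5) = 5 (attained at k = 2)
  C[0][2] = min over k of (A[0][0] + B[0][2] = 10 + 7 = 17, A[0][1] + B[1][2] = 8 + 1 = 9, A[0][2] + B[2][2] = 10 + -1 = 9) = 9 (attained at k = 1)
  C[1][0] = min over k of (A[1][0] + B[0][0] = 8 + 9 = 17, A[1][1] + B[1][0] = -2 + 2 = 0, A[1][2] + B[2][0] = 3 + 3 = 6) = 0 (attained at k = 1)
  C[1][1] = min over k of (A[1][0] + B[0][1] = 8 + -4 = 4, A[1][1] + B[1][1] = -2 + 8 = 6, A[1][2] + B[2][1] = 3 + -5 = -2) = -2 (attained at k = 2)
  C[1][2] = min over k of (A[1][0] + B[0][2] = 8 + 7 = 15, A[1][1] + B[1][2] = -2 + 1 = -1, A[1][2] + B[2][2] = 3 + -1 = 2) = -1 (attained at k = 1)
  C[2][0] = min over k of (A[2][0] + B[0][0] = -1 + 9 = 8, A[2][1] + B[1][0] = 2 + 2 = 4, A[2][2] + B[2][0] = 8 + 3 = 11) = 4 (attained at k = 1)
  C[2][1] = min over k of (A[2][0] + B[0][1] = -1 + -4 = -5, A[2][1] + B[1][1] = 2 + 8 = 10, A[2][2] + B[2][1] = 8 + -5 = 3) = -5 (attained at k = 0)
  C[2][2] = min over k of (A[2][0] + B[0][2] = -1 + 7 = 6, A[2][1] + B[1][2] = 2 + 1 = 3, A[2][2] + B[2][2] = 8 + -1 = 7) = 3 (attained at k = 1)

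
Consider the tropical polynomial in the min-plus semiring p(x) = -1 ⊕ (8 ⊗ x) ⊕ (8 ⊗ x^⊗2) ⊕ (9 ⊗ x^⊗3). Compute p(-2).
p(-2) = -1

A tropical monomial a ⊗ x^⊗i evaluates to a + i · x. Evaluating each term at x = -2:
  Term 0 contributes -1 + 0 · -2 = -1
  Term 1 contributes 8 + 1 · -2 = 6
  Term 2 contributes 8 + 2 · -2 = 4
  Term 3 contributes 9 + 3 · -2 = 3
p(-2) = ⊕ of these = min[-1, 6, 4, 3] = -1.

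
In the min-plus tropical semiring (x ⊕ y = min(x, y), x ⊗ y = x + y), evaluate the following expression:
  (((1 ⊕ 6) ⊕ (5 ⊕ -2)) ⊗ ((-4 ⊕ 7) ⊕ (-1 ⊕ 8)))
(((1 ⊕ 6) ⊕ (5 ⊕ -2)) ⊗ ((-4 ⊕ 7) ⊕ (-1 ⊕ 8))) = -6

Expand innermost to outermost. Recall ⊕ takes the minimum of its arguments and ⊗ takes their sum. Working out the expression (((1 ⊕ 6) ⊕ (5 ⊕ -2)) ⊗ ((-4 ⊕ 7) ⊕ (-1 ⊕ 8))) gives -6.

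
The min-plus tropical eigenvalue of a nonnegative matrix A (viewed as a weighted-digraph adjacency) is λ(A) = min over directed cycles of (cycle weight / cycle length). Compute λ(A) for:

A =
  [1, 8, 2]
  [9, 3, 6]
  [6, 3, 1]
λ(A) = 1

Enumerate directed cycles and compute their means (weight / length). Sample:
  cycle 0 → 0: weight = 1, length = 1, mean = 1/1 ≈ 1.000
  cycle 1 → 1: weight = 3, length = 1, mean = 3/1 ≈ 3.000
  cycle 2 → 2: weight = 1, length = 1, mean = 1/1 ≈ 1.000
  cycle 0 → 1 → 0: weight = 17, length = 2, mean = 17/2 ≈ 8.500
  cycle 0 → 2 → 0: weight = 8, length = 2, mean = 8/2 ≈ 4.000
  cycle 1 → 0 → 1: weight = 17, length = 2, mean = 17/2 ≈ 8.500
Minimum mean = 1.000, attained e.g. along the cycle 0 → 0 with weight 1 and length 1. So λ(A) = 1/1 = 1.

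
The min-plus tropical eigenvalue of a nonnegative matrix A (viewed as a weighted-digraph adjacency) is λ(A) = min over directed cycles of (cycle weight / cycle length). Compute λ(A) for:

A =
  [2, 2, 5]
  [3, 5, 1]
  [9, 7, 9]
λ(A) = 2

Enumerate directed cycles and compute their means (weight / length). Sample:
  cycle 0 → 0: weight = 2, length = 1, mean = 2/1 ≈ 2.000
  cycle 1 → 1: weight = 5, length = 1, mean = 5/1 ≈ 5.000
  cycle 2 → 2: weight = 9, length = 1, mean = 9/1 ≈ 9.000
  cycle 0 → 1 → 0: weight = 5, length = 2, mean = 5/2 ≈ 2.500
  cycle 0 → 2 → 0: weight = 14, length = 2, mean = 14/2 ≈ 7.000
  cycle 1 → 0 → 1: weight = 5, length = 2, mean = 5/2 ≈ 2.500
Minimum mean = 2.000, attained e.g. along the cycle 0 → 0 with weight 2 and length 1. So λ(A) = 2/1 = 2.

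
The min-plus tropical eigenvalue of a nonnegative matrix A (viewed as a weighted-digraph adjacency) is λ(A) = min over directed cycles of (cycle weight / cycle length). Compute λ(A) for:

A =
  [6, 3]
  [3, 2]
λ(A) = 2

Enumerate directed cycles and compute their means (weight / length). Sample:
  cycle 0 → 0: weight = 6, length = 1, mean = 6/1 ≈ 6.000
  cycle 1 → 1: weight = 2, length = 1, mean = 2/1 ≈ 2.000
  cycle 0 → 1 → 0: weight = 6, length = 2, mean = 6/2 ≈ 3.000
  cycle 1 → 0 → 1: weight = 6, length = 2, mean = 6/2 ≈ 3.000
Minimum mean = 2.000, attained e.g. along the cycle 1 → 1 with weight 2 and length 1. So λ(A) = 2/1 = 2.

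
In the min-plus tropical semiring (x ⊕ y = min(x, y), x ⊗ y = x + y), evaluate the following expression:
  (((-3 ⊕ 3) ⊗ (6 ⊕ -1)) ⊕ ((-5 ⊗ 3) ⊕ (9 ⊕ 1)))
(((-3 ⊕ 3) ⊗ (6 ⊕ -1)) ⊕ ((-5 ⊗ 3) ⊕ (9 ⊕ 1))) = -4

Expand innermost to outermost. Recall ⊕ takes the minimum of its arguments and ⊗ takes their sum. Working out the expression (((-3 ⊕ 3) ⊗ (6 ⊕ -1)) ⊕ ((-5 ⊗ 3) ⊕ (9 ⊕ 1))) gives -4.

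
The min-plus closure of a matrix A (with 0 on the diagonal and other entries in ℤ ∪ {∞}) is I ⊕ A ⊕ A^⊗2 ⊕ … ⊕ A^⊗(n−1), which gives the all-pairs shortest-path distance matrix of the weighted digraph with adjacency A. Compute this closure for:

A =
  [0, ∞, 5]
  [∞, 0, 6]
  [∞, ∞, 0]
Closure =
  [0, ∞, 5]
  [∞, 0, 6]
  [∞, ∞, 0]

This is the Floyd-Warshall all-pairs shortest-path computation. For each intermediate vertex k = 0, 1, …, 2, update dist[i][j] ← min(dist[i][j], dist[i][k] + dist[k][j]). The final matrix gives, for each (i, j), the minimum total weight of any directed path from i to j (possibly empty when i = j).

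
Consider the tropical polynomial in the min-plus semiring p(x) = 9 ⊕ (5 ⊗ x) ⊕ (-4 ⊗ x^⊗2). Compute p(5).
p(5) = 6

A tropical monomial a ⊗ x^⊗i evaluates to a + i · x. Evaluating each term at x = 5:
  Term 0 contributes 9 + 0 · 5 = 9
  Term 1 contributes 5 + 1 · 5 = 10
  Term 2 contributes -4 + 2 · 5 = 6
p(5) = ⊕ of these = min[9, 10, 6] = 6.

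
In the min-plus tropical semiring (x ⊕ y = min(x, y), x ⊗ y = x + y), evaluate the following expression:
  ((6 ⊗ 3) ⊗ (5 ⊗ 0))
((6 ⊗ 3) ⊗ (5 ⊗ 0)) = 14

Expand innermost to outermost. Recall ⊕ takes the minimum of its arguments and ⊗ takes their sum. Working out the expression ((6 ⊗ 3) ⊗ (5 ⊗ 0)) gives 14.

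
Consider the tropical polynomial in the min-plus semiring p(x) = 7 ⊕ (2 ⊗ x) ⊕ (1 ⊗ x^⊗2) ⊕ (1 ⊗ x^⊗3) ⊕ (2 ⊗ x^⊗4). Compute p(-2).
p(-2) = -6

A tropical monomial a ⊗ x^⊗i evaluates to a + i · x. Evaluating each term at x = -2:
  Term 0 contributes 7 + 0 · -2 = 7
  Term 1 contributes 2 + 1 · -2 = 0
  Term 2 contributes 1 + 2 · -2 = -3
  Term 3 contributes 1 + 3 · -2 = -5
  Term 4 contributes 2 + 4 · -2 = -6
p(-2) = ⊕ of these = min[7, 0, -3, -5, -6] = -6.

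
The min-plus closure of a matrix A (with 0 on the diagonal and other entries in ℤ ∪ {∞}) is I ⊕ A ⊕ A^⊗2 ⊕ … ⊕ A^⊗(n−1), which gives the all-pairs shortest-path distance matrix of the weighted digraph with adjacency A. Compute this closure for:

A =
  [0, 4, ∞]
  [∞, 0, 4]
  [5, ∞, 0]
Closure =
  [0, 4, 8]
  [9, 0, 4]
  [5, 9, 0]

This is the Floyd-Warshall all-pairs shortest-path computation. For each intermediate vertex k = 0, 1, …, 2, update dist[i][j] ← min(dist[i][j], dist[i][k] + dist[k][j]). The final matrix gives, for each (i, j), the minimum total weight of any directed path from i to j (possibly empty when i = j).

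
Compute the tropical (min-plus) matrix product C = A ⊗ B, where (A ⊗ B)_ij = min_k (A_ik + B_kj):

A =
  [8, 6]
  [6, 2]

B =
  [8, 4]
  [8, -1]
A ⊗ B =
  [14, 5]
  [10, 1]

Apply the min-plus product entry-by-entry:
  C[0][0] = min over k of (A[0][0] + B[0][0] = 8 + 8 = 16, A[0][1] + B[1][0] = 6 + 8 = 14) = 14 (attained at k = 1)
  C[0][1] = min over k of (A[0][0] + B[0][1] = 8 + 4 = 12, A[0][1] + B[1][1] = 6 + -1 = 5) = 5 (attained at k = 1)
  C[1][0] = min over k of (A[1][0] + B[0][0] = 6 + 8 = 14, A[1][1] + B[1][0] = 2 + 8 = 10) = 10 (attained at k = 1)
  C[1][1] = min over k of (A[1][0] + B[0][1] = 6 + 4 = 10, A[1][1] + B[1][1] = 2 + -1 = 1) = 1 (attained at k = 1)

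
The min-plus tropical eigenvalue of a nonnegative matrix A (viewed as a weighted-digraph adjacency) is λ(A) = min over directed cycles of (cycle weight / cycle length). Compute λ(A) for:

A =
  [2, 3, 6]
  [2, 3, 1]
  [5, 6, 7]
λ(A) = 2

Enumerate directed cycles and compute their means (weight / length). Sample:
  cycle 0 → 0: weight = 2, length = 1, mean = 2/1 ≈ 2.000
  cycle 1 → 1: weight = 3, length = 1, mean = 3/1 ≈ 3.000
  cycle 2 → 2: weight = 7, length = 1, mean = 7/1 ≈ 7.000
  cycle 0 → 1 → 0: weight = 5, length = 2, mean = 5/2 ≈ 2.500
  cycle 0 → 2 → 0: weight = 11, length = 2, mean = 11/2 ≈ 5.500
  cycle 1 → 0 → 1: weight = 5, length = 2, mean = 5/2 ≈ 2.500
Minimum mean = 2.000, attained e.g. along the cycle 0 → 0 with weight 2 and length 1. So λ(A) = 2/1 = 2.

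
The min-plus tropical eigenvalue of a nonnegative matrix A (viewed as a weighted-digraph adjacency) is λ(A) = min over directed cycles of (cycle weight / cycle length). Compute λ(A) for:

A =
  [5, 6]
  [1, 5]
λ(A) = 7/2

Enumerate directed cycles and compute their means (weight / length). Sample:
  cycle 0 → 0: weight = 5, length = 1, mean = 5/1 ≈ 5.000
  cycle 1 → 1: weight = 5, length = 1, mean = 5/1 ≈ 5.000
  cycle 0 → 1 → 0: weight = 7, length = 2, mean = 7/2 ≈ 3.500
  cycle 1 → 0 → 1: weight = 7, length = 2, mean = 7/2 ≈ 3.500
Minimum mean = 3.500, attained e.g. along the cycle 0 → 1 → 0 with weight 7 and length 2. So λ(A) = 7/2 = 7/2.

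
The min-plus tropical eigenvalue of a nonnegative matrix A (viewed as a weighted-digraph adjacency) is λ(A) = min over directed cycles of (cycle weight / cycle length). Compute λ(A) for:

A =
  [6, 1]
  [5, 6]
λ(A) = 3

Enumerate directed cycles and compute their means (weight / length). Sample:
  cycle 0 → 0: weight = 6, length = 1, mean = 6/1 ≈ 6.000
  cycle 1 → 1: weight = 6, length = 1, mean = 6/1 ≈ 6.000
  cycle 0 → 1 → 0: weight = 6, length = 2, mean = 6/2 ≈ 3.000
  cycle 1 → 0 → 1: weight = 6, length = 2, mean = 6/2 ≈ 3.000
Minimum mean = 3.000, attained e.g. along the cycle 0 → 1 → 0 with weight 6 and length 2. So λ(A) = 6/2 = 3.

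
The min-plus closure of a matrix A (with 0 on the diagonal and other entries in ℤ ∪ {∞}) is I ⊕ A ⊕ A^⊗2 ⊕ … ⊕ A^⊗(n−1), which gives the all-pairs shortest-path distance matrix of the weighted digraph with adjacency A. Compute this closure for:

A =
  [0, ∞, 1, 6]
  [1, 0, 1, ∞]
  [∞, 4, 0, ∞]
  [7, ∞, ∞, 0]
Closure =
  [0, 5, 1, 6]
  [1, 0, 1, 7]
  [5, 4, 0, 11]
  [7, 12, 8, 0]

This is the Floyd-Warshall all-pairs shortest-path computation. For each intermediate vertex k = 0, 1, …, 3, update dist[i][j] ← min(dist[i][j], dist[i][k] + dist[k][j]). The final matrix gives, for each (i, j), the minimum total weight of any directed path from i to j (possibly empty when i = j).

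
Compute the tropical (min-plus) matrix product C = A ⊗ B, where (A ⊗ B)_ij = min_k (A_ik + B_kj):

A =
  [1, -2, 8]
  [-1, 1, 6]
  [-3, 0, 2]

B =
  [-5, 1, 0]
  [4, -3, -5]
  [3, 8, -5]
A ⊗ B =
  [-4, -5, -7]
  [-6, -2, -4]
  [-8, -3, -5]

Apply the min-plus product entry-by-entry:
  C[0][0] = min over k of (A[0][0] + B[0][0] = 1 + -5 = -4, A[0][1] + B[1][0] = -2 + 4 = 2, A[0][2] + B[2][0] = 8 + 3 = 11) = -4 (attained at k = 0)
  C[0][1] = min over k of (A[0][0] + B[0][1] = 1 + 1 = 2, A[0][1] + B[1][1] = -2 + -3 = -5, A[0][2] + B[2][1] = 8 + 8 = 16) = -5 (attained at k = 1)
  C[0][2] = min over k of (A[0][0] + B[0][2] = 1 + 0 = 1, A[0][1] + B[1][2] = -2 + -5 = -7, A[0][2] + B[2][2] = 8 + -5 = 3) = -7 (attained at k = 1)
  C[1][0] = min over k of (A[1][0] + B[0][0] = -1 + -5 = -6, A[1][1] + B[1][0] = 1 + 4 = 5, A[1][2] + B[2][0] = 6 + 3 = 9) = -6 (attained at k = 0)
  C[1][1] = min over k of (A[1][0] + B[0][1] = -1 + 1 = 0, A[1][1] + B[1][1] = 1 + -3 = -2, A[1][2] + B[2][1] = 6 + 8 = 14) = -2 (attained at k = 1)
  C[1][2] = min over k of (A[1][0] + B[0][2] = -1 + 0 = -1, A[1][1] + B[1][2] = 1 + -5 = -4, A[1][2] + B[2][2] = 6 + -5 = 1) = -4 (attained at k = 1)
  C[2][0] = min over k of (A[2][0] + B[0][0] = -3 + -5 = -8, A[2][1] + B[1][0] = 0 + 4 = 4, A[2][2] + B[2][0] = 2 + 3 = 5) = -8 (attained at k = 0)
  C[2][1] = min over k of (A[2][0] + B[0][1] = -3 + 1 = -2, A[2][1] + B[1][1] = 0 + -3 = -3, A[2][2] + B[2][1] = 2 + 8 = 10) = -3 (attained at k = 1)
  C[2][2] = min over k of (A[2][0] + B[0][2] = -3 + 0 = -3, A[2][1] + B[1][2] = 0 + -5 = -5, A[2][2] + B[2][2] = 2 + -5 = -3) = -5 (attained at k = 1)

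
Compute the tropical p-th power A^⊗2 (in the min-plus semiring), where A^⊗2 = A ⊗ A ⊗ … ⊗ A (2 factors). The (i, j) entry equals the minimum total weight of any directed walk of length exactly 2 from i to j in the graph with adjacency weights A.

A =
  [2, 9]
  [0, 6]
A^⊗2 =
  [4, 11]
  [2, 9]

Each entry (A^⊗2)_ij equals the minimum over all length-2 walks i = v_0 → v_1 → … → v_2 = j of Σ_t A[v_t][v_{t+1}]. For example, for (i, j) = (0, 1) we minimise over 2 possible intermediate vertex sequences; the minimum is 11, attained along the walk 0 → 0 → 1.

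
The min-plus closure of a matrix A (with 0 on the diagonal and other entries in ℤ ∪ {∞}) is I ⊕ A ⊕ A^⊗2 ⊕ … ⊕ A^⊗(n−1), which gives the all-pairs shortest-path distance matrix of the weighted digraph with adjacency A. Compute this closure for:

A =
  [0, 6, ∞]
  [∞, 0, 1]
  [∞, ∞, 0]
Closure =
  [0, 6, 7]
  [∞, 0, 1]
  [∞, ∞, 0]

This is the Floyd-Warshall all-pairs shortest-path computation. For each intermediate vertex k = 0, 1, …, 2, update dist[i][j] ← min(dist[i][j], dist[i][k] + dist[k][j]). The final matrix gives, for each (i, j), the minimum total weight of any directed path from i to j (possibly empty when i = j).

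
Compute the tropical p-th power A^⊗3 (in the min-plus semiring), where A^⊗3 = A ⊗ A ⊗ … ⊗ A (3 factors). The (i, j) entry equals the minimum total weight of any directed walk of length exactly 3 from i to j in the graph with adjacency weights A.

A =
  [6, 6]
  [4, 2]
A^⊗3 =
  [12, 10]
  [8, 6]

Each entry (A^⊗3)_ij equals the minimum over all length-3 walks i = v_0 → v_1 → … → v_3 = j of Σ_t A[v_t][v_{t+1}]. For example, for (i, j) = (0, 1) we minimise over 4 possible intermediate vertex sequences; the minimum is 10, attained along the walk 0 → 1 → 1 → 1.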